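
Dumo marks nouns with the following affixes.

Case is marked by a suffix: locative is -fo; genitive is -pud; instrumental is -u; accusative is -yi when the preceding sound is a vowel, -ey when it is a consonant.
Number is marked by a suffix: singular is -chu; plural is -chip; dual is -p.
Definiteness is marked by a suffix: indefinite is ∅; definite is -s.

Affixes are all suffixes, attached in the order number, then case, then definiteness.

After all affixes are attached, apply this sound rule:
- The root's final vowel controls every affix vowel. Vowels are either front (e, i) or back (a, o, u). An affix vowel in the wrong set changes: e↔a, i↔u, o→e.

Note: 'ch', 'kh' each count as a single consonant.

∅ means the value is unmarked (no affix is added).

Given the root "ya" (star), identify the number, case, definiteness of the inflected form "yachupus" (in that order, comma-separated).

Segment: ya-chip-u-s.
number: -chip → plural.
case: -u → instrumental.
definiteness: -s → definite.

plural, instrumental, definite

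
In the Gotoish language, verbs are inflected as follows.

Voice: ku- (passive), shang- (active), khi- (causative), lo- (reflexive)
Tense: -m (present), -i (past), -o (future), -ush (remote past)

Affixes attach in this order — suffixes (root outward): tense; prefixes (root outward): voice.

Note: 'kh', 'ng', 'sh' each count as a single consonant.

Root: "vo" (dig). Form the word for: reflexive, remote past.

lovoush

Attach voice reflexive lo- → lovo.
Attach tense remote past -ush → lovoush.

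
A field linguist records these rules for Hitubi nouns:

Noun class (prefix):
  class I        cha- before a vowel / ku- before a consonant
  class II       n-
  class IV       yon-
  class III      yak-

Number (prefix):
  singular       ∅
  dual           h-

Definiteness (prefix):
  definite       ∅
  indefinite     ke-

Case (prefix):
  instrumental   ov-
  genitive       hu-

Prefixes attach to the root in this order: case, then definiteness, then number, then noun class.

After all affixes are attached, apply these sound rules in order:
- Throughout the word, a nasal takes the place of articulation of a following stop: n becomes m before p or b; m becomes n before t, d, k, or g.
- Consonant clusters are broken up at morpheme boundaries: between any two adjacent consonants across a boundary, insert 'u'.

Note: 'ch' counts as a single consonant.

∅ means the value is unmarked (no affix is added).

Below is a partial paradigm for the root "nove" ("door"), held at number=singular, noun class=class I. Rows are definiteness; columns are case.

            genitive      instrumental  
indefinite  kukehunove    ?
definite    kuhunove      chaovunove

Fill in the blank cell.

kukeovunove

Attach case instrumental ov- → ovnove.
Attach definiteness indefinite ke- → keovnove.
number = singular: zero marking, form stays keovnove.
Attach noun class class I ku- (before consonant 'k') → kukeovnove.
Nasal assimilation: no change.
Apply epenthesis: kukeovnove → kukeovunove.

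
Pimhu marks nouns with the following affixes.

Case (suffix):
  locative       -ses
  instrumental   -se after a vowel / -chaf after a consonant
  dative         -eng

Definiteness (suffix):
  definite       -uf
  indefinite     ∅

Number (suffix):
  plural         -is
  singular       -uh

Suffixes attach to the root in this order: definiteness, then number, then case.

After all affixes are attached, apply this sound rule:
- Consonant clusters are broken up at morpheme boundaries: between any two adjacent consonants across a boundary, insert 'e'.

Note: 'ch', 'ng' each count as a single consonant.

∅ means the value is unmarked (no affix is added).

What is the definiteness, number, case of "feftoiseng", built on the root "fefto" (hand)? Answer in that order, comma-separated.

Segment: fefto-is-eng.
definiteness: ∅ → indefinite.
number: -is → plural.
case: -eng → dative.

indefinite, plural, dative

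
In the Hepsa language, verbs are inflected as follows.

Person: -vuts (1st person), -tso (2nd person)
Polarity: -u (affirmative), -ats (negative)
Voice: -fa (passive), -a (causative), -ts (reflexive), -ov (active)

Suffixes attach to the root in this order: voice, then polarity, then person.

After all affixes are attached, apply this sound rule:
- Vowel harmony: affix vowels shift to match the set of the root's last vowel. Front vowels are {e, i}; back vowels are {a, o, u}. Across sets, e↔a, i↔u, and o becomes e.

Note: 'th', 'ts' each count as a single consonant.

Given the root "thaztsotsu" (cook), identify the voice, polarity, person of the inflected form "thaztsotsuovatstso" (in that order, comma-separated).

Segment: thaztsotsu-ov-ats-tso.
voice: -ov → active.
polarity: -ats → negative.
person: -tso → 2nd person.

active, negative, 2nd person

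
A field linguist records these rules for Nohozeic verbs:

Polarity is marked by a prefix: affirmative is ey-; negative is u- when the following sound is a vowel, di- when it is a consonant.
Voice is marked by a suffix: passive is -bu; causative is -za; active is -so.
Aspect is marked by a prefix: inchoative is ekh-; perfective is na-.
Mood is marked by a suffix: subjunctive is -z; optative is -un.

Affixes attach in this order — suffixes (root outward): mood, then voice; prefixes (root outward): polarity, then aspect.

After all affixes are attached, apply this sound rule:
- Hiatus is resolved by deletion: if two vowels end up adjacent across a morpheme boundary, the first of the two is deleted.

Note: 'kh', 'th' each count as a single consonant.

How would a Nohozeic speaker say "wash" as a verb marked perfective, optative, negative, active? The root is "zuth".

nadizuthunso

Attach mood optative -un → zuthun.
Attach polarity negative di- (before consonant 'z') → dizuthun.
Attach aspect perfective na- → nadizuthun.
Attach voice active -so → nadizuthunso.
Vowel deletion: no change.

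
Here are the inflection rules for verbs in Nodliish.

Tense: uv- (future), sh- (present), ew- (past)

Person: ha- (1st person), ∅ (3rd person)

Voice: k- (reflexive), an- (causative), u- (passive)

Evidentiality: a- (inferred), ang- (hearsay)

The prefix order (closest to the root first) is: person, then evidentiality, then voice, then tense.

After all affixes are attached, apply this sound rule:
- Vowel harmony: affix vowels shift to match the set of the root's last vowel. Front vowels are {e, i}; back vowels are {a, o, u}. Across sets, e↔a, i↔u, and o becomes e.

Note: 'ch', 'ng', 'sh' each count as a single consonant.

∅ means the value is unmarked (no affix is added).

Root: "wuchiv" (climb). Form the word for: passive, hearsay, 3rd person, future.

iviengwuchiv

person = 3rd person: zero marking, form stays wuchiv.
Attach evidentiality hearsay ang- → angwuchiv.
Attach voice passive u- → uangwuchiv.
Attach tense future uv- → uvuangwuchiv.
Apply vowel harmony: uvuangwuchiv → iviengwuchiv.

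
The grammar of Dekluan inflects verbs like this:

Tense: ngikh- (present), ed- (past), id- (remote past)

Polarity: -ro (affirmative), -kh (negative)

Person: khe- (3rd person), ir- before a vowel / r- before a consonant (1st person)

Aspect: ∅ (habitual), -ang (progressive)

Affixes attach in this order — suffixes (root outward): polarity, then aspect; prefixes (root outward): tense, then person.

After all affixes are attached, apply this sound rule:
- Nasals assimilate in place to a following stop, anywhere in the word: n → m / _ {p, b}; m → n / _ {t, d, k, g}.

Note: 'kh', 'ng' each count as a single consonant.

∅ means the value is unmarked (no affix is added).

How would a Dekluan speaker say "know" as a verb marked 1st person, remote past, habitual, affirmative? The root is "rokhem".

Attach polarity affirmative -ro → rokhemro.
Attach tense remote past id- → idrokhemro.
Attach person 1st person ir- (before vowel 'i') → iridrokhemro.
aspect = habitual: zero marking, form stays iridrokhemro.
Nasal assimilation: no change.

iridrokhemro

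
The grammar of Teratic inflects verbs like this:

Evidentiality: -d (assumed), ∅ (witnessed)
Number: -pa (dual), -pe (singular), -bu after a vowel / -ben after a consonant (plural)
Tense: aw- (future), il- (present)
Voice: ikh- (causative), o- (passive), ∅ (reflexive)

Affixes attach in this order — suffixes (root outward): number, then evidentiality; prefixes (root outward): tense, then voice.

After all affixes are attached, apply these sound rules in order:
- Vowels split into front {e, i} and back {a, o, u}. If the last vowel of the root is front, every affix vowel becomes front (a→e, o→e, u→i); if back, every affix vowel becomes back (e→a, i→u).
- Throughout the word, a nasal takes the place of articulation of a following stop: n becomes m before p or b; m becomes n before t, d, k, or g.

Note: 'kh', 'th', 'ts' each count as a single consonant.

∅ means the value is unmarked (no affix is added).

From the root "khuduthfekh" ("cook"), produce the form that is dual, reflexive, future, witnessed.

ewkhuduthfekhpe

Attach tense future aw- → awkhuduthfekh.
voice = reflexive: zero marking, form stays awkhuduthfekh.
Attach number dual -pa → awkhuduthfekhpa.
evidentiality = witnessed: zero marking, form stays awkhuduthfekhpa.
Apply vowel harmony: awkhuduthfekhpa → ewkhuduthfekhpe.
Nasal assimilation: no change.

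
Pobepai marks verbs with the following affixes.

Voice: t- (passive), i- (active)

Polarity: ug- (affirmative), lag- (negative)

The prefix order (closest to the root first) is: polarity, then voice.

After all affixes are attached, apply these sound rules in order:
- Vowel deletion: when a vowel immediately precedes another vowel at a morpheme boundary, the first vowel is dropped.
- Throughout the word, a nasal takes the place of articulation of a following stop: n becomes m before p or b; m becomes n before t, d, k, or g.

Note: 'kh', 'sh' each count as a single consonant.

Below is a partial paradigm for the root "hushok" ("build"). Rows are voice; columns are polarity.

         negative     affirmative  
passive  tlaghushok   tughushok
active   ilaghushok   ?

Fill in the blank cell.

Attach polarity affirmative ug- → ughushok.
Attach voice active i- → iughushok.
Apply vowel deletion: iughushok → ughushok.
Nasal assimilation: no change.

ughushok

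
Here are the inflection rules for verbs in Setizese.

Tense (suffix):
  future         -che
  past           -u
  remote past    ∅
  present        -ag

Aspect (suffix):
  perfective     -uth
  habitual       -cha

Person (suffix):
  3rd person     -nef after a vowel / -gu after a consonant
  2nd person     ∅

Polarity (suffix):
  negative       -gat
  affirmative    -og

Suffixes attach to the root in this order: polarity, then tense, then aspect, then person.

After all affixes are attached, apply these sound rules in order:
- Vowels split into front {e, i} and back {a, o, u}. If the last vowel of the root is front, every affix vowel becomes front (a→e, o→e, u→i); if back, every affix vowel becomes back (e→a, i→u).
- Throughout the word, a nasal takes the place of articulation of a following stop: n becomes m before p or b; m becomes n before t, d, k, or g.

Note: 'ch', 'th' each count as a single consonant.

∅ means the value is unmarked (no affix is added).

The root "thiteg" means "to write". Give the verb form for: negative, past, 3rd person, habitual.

thiteggetichenef

Attach polarity negative -gat → thiteggat.
Attach tense past -u → thiteggatu.
Attach aspect habitual -cha → thiteggatucha.
Attach person 3rd person -nef (after vowel 'a') → thiteggatuchanef.
Apply vowel harmony: thiteggatuchanef → thiteggetichenef.
Nasal assimilation: no change.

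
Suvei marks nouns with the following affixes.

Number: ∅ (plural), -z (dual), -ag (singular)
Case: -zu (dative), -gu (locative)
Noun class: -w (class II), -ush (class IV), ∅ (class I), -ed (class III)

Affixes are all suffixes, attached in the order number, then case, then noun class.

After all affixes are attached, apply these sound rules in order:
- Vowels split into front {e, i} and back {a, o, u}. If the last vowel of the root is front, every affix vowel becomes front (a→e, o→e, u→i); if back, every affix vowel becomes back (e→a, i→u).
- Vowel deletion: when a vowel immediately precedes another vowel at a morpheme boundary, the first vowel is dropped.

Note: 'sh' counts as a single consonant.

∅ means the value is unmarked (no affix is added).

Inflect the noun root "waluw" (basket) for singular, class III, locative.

waluwaggad

Attach number singular -ag → waluwag.
Attach case locative -gu → waluwaggu.
Attach noun class class III -ed → waluwaggued.
Apply vowel harmony: waluwaggued → waluwagguad.
Apply vowel deletion: waluwagguad → waluwaggad.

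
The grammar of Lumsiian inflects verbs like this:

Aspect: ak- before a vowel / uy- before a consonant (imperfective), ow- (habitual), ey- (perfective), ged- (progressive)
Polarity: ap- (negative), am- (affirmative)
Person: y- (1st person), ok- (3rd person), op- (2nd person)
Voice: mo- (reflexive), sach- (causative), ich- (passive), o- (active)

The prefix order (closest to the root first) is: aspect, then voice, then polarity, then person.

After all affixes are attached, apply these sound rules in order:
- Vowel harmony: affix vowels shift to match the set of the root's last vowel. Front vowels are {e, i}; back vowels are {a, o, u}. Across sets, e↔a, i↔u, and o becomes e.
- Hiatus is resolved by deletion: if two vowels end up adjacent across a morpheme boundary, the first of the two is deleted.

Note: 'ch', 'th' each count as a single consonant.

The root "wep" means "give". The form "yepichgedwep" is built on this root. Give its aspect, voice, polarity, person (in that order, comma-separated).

Segment: y-ap-ich-ged-wep.
aspect: ged- → progressive.
voice: ich- → passive.
polarity: ap- → negative.
person: y- → 1st person.

progressive, passive, negative, 1st person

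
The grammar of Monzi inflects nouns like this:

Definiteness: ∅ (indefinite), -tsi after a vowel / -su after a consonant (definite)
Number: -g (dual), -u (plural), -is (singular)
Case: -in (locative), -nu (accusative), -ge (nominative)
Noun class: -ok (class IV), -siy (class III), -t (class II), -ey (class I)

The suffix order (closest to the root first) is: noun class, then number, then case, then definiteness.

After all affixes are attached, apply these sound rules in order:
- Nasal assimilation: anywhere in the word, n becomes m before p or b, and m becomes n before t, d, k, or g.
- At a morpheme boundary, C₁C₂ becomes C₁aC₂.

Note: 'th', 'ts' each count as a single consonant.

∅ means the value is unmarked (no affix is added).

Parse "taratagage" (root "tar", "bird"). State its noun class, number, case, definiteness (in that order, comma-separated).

class II, dual, nominative, indefinite

Segment: tar-t-g-ge.
noun class: -t → class II.
number: -g → dual.
case: -ge → nominative.
definiteness: ∅ → indefinite.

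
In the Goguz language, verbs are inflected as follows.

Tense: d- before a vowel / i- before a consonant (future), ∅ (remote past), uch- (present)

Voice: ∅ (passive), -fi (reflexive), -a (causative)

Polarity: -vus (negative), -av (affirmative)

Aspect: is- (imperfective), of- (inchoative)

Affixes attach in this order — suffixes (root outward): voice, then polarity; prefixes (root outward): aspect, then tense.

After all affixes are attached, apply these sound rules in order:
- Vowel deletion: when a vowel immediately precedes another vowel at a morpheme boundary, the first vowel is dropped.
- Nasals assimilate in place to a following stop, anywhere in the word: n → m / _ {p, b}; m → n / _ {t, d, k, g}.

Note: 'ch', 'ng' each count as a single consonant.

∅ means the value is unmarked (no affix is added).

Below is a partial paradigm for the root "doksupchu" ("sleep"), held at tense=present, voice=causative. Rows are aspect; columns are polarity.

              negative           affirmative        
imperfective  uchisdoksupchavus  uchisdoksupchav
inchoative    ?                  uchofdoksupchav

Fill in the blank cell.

uchofdoksupchavus

Attach aspect inchoative of- → ofdoksupchu.
Attach tense present uch- → uchofdoksupchu.
Attach voice causative -a → uchofdoksupchua.
Attach polarity negative -vus → uchofdoksupchuavus.
Apply vowel deletion: uchofdoksupchuavus → uchofdoksupchavus.
Nasal assimilation: no change.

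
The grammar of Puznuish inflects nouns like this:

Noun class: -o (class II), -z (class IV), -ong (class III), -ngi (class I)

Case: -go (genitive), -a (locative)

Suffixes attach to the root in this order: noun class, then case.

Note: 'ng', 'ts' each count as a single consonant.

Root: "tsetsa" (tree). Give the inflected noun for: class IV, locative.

Attach noun class class IV -z → tsetsaz.
Attach case locative -a → tsetsaza.

tsetsaza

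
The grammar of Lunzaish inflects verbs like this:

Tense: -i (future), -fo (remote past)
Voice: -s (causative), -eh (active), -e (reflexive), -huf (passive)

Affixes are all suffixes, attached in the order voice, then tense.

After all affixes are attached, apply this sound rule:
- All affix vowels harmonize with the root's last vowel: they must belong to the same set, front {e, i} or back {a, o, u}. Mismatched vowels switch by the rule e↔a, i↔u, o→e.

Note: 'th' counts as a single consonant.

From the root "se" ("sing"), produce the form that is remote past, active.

seehfe

Attach voice active -eh → seeh.
Attach tense remote past -fo → seehfo.
Apply vowel harmony: seehfo → seehfe.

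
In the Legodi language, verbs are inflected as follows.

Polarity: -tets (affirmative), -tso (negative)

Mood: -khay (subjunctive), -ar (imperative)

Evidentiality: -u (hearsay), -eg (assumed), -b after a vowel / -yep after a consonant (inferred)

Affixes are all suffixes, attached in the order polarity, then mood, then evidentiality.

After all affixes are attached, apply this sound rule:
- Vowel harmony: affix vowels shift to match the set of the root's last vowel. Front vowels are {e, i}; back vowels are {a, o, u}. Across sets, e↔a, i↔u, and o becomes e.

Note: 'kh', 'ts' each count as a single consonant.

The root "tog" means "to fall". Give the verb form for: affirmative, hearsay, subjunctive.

Attach polarity affirmative -tets → togtets.
Attach mood subjunctive -khay → togtetskhay.
Attach evidentiality hearsay -u → togtetskhayu.
Apply vowel harmony: togtetskhayu → togtatskhayu.

togtatskhayu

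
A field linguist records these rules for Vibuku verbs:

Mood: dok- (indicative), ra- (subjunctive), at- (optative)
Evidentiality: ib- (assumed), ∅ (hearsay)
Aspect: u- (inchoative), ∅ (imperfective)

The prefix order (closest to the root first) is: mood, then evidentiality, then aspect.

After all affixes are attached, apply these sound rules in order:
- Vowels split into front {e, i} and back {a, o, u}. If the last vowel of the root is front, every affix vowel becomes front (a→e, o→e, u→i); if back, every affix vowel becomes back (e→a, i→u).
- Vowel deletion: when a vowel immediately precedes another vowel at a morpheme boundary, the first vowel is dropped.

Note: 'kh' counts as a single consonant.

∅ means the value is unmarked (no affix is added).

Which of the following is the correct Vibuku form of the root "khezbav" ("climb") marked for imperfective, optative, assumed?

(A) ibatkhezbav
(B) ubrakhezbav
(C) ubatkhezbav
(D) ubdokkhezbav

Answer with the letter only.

Attach mood optative at- → atkhezbav.
Attach evidentiality assumed ib- → ibatkhezbav.
aspect = imperfective: zero marking, form stays ibatkhezbav.
Apply vowel harmony: ibatkhezbav → ubatkhezbav.
Vowel deletion: no change.
So the correct form is ubatkhezbav, option (C).
(A) ibatkhezbav is wrong: it fails to apply the sound rule(s).
(D) ubdokkhezbav is wrong: it uses indicative instead of optative for mood.
(B) ubrakhezbav is wrong: it uses subjunctive instead of optative for mood.

C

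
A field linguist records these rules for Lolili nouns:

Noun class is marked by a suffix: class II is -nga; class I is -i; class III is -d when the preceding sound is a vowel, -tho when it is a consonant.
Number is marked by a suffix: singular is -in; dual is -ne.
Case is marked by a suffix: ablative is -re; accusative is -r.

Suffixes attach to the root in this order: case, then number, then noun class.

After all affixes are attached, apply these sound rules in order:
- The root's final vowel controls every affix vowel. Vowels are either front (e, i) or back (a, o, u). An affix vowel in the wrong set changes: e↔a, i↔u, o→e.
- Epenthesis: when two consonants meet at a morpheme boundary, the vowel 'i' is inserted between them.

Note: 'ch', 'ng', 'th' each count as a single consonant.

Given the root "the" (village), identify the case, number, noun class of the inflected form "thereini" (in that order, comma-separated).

ablative, singular, class I

Segment: the-re-in-i.
case: -re → ablative.
number: -in → singular.
noun class: -i → class I.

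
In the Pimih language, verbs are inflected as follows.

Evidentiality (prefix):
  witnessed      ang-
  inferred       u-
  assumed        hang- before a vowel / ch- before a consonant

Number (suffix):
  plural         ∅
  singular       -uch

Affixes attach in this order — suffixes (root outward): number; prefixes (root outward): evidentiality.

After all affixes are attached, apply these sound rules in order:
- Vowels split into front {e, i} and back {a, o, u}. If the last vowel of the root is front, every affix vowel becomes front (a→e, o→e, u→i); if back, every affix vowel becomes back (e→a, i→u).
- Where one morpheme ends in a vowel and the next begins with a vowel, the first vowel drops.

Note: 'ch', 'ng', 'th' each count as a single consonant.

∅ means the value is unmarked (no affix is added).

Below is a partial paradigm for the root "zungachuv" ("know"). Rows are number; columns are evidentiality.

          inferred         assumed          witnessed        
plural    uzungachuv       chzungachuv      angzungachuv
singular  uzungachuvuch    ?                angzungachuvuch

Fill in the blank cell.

Attach number singular -uch → zungachuvuch.
Attach evidentiality assumed ch- (before consonant 'z') → chzungachuvuch.
Vowel harmony: no change.
Vowel deletion: no change.

chzungachuvuch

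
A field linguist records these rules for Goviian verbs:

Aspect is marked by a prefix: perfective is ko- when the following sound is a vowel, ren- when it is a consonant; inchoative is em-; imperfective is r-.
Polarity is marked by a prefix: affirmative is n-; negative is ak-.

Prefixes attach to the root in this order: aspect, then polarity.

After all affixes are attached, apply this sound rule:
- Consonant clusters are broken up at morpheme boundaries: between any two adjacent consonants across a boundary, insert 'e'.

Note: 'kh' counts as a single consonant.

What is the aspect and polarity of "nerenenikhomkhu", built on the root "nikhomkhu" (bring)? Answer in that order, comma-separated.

perfective, affirmative

Segment: n-ren-nikhomkhu.
aspect: ko/ren- → perfective.
polarity: n- → affirmative.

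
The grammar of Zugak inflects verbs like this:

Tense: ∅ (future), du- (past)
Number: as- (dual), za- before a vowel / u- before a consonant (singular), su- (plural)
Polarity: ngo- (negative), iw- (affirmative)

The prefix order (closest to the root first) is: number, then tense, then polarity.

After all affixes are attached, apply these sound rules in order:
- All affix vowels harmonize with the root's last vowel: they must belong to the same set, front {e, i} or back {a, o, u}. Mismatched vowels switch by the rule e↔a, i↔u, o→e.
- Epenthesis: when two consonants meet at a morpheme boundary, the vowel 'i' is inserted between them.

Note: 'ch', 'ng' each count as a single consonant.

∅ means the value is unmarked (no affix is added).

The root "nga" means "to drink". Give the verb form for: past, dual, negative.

Attach number dual as- → asnga.
Attach tense past du- → duasnga.
Attach polarity negative ngo- → ngoduasnga.
Vowel harmony: no change.
Apply epenthesis: ngoduasnga → ngoduasinga.

ngoduasinga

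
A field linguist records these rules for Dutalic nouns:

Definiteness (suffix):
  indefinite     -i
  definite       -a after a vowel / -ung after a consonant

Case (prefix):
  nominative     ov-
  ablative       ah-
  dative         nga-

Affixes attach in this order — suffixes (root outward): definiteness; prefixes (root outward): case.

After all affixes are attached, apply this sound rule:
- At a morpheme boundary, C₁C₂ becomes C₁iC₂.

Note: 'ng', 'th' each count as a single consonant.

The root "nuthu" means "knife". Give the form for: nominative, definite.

Attach definiteness definite -a (after vowel 'u') → nuthua.
Attach case nominative ov- → ovnuthua.
Apply epenthesis: ovnuthua → ovinuthua.

ovinuthua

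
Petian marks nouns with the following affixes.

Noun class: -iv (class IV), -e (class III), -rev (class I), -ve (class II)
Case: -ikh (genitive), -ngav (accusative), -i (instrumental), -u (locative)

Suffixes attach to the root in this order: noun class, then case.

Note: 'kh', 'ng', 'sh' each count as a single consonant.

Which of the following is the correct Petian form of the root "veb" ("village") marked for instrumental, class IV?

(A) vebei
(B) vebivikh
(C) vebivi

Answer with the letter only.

Attach noun class class IV -iv → vebiv.
Attach case instrumental -i → vebivi.
So the correct form is vebivi, option (C).
(B) vebivikh is wrong: it uses genitive instead of instrumental for case.
(A) vebei is wrong: it uses class III instead of class IV for noun class.

C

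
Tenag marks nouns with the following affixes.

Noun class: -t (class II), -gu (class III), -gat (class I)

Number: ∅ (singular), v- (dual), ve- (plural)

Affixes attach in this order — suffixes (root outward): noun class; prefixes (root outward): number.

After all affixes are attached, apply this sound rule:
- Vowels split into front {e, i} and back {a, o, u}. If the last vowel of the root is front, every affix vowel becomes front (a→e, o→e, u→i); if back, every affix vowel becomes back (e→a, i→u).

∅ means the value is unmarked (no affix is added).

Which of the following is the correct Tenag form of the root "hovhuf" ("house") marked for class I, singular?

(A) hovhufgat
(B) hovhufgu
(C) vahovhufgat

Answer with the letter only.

Attach noun class class I -gat → hovhufgat.
number = singular: zero marking, form stays hovhufgat.
Vowel harmony: no change.
So the correct form is hovhufgat, option (A).
(C) vahovhufgat is wrong: it uses plural instead of singular for number.
(B) hovhufgu is wrong: it uses class III instead of class I for noun class.

A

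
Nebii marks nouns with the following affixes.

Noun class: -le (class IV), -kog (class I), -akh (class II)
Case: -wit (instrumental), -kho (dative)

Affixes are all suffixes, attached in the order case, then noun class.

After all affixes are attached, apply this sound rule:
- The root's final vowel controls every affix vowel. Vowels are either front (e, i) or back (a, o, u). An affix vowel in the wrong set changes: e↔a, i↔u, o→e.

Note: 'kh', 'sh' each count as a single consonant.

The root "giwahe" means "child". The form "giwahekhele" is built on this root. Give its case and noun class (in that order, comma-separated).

dative, class IV

Segment: giwahe-kho-le.
case: -kho → dative.
noun class: -le → class IV.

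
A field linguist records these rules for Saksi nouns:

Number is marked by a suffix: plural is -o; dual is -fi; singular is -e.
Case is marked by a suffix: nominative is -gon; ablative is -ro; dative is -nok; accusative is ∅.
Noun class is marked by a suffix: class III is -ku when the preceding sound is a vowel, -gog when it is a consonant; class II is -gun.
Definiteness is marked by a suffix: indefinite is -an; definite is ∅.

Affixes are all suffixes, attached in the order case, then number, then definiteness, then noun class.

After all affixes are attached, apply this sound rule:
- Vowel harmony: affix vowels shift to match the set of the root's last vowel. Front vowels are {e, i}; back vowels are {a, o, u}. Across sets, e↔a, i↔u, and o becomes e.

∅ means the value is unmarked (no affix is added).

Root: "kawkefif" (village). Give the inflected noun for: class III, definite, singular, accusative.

case = accusative: zero marking, form stays kawkefif.
Attach number singular -e → kawkefife.
definiteness = definite: zero marking, form stays kawkefife.
Attach noun class class III -ku (after vowel 'e') → kawkefifeku.
Apply vowel harmony: kawkefifeku → kawkefifeki.

kawkefifeki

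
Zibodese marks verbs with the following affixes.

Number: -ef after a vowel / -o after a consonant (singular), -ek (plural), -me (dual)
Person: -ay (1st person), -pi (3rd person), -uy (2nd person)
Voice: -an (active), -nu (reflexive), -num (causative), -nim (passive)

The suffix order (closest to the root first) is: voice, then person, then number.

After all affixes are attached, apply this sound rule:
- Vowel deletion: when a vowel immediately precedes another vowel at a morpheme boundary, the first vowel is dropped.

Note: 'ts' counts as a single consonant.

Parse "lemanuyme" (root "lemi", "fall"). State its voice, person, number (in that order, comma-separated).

Segment: lemi-an-uy-me.
voice: -an → active.
person: -uy → 2nd person.
number: -me → dual.

active, 2nd person, dual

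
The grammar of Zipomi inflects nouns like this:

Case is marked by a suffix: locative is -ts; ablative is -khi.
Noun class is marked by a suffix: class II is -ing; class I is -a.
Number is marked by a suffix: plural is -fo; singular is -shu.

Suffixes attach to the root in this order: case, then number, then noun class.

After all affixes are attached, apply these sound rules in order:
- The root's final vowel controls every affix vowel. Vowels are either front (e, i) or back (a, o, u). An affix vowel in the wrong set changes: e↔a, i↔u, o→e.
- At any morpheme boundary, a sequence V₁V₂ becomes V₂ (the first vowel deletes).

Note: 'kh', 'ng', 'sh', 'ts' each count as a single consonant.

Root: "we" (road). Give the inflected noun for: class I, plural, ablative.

Attach case ablative -khi → wekhi.
Attach number plural -fo → wekhifo.
Attach noun class class I -a → wekhifoa.
Apply vowel harmony: wekhifoa → wekhifee.
Apply vowel deletion: wekhifee → wekhife.

wekhife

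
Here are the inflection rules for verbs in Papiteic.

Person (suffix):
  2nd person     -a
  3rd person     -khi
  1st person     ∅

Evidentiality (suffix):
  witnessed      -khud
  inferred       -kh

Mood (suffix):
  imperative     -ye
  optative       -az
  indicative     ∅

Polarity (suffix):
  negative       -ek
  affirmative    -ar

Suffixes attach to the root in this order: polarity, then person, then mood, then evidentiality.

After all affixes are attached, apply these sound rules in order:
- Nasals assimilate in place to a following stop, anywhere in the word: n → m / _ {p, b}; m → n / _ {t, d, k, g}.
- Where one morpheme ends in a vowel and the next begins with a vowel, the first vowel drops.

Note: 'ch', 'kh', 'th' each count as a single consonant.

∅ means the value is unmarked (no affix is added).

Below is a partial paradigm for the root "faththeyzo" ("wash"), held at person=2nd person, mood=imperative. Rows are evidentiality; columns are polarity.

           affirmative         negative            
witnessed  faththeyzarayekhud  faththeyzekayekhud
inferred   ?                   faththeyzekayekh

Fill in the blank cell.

faththeyzarayekh

Attach polarity affirmative -ar → faththeyzoar.
Attach person 2nd person -a → faththeyzoara.
Attach mood imperative -ye → faththeyzoaraye.
Attach evidentiality inferred -kh → faththeyzoarayekh.
Nasal assimilation: no change.
Apply vowel deletion: faththeyzoarayekh → faththeyzarayekh.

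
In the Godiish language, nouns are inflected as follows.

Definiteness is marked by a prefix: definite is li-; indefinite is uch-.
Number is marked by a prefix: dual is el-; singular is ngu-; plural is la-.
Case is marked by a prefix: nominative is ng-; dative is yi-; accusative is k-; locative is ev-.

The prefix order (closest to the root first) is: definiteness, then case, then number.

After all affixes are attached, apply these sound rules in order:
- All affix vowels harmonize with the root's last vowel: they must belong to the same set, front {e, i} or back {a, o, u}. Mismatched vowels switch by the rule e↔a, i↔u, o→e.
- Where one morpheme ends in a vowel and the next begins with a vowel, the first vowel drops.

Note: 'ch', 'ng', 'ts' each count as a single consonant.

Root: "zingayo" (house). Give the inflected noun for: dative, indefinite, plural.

layuchzingayo

Attach definiteness indefinite uch- → uchzingayo.
Attach case dative yi- → yiuchzingayo.
Attach number plural la- → layiuchzingayo.
Apply vowel harmony: layiuchzingayo → layuuchzingayo.
Apply vowel deletion: layuuchzingayo → layuchzingayo.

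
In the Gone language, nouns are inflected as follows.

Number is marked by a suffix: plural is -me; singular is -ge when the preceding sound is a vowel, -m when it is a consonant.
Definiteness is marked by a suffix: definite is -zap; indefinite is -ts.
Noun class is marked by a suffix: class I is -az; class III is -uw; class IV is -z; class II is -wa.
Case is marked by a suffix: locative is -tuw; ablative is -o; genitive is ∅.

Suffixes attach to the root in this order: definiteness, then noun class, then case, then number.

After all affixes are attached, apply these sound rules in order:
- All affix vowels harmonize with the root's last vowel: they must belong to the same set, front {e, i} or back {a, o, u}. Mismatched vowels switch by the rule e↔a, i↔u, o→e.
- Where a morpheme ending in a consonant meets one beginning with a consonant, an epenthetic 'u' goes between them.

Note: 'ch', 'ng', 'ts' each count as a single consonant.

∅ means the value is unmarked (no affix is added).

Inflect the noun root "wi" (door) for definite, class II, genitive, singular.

Attach definiteness definite -zap → wizap.
Attach noun class class II -wa → wizapwa.
case = genitive: zero marking, form stays wizapwa.
Attach number singular -ge (after vowel 'a') → wizapwage.
Apply vowel harmony: wizapwage → wizepwege.
Apply epenthesis: wizepwege → wizepuwege.

wizepuwege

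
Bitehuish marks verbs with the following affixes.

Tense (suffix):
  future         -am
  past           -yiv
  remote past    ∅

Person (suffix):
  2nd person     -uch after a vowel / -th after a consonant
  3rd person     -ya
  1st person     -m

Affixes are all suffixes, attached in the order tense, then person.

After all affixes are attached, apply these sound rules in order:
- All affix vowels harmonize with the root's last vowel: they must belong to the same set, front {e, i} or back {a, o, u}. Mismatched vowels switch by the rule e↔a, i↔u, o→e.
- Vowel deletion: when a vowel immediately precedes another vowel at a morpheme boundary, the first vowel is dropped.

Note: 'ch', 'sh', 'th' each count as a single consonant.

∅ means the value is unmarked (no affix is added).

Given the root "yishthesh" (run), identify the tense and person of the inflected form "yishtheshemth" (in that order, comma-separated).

future, 2nd person

Segment: yishthesh-am-th.
tense: -am → future.
person: -uch/th → 2nd person.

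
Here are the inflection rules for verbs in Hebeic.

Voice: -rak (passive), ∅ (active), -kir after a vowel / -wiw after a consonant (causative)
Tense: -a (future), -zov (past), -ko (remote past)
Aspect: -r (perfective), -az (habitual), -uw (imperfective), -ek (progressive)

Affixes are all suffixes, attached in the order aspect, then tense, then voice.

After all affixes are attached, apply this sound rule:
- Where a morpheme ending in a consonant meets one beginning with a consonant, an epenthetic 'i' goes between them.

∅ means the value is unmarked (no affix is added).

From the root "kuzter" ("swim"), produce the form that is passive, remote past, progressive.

Attach aspect progressive -ek → kuzterek.
Attach tense remote past -ko → kuzterekko.
Attach voice passive -rak → kuzterekkorak.
Apply epenthesis: kuzterekkorak → kuzterekikorak.

kuzterekikorak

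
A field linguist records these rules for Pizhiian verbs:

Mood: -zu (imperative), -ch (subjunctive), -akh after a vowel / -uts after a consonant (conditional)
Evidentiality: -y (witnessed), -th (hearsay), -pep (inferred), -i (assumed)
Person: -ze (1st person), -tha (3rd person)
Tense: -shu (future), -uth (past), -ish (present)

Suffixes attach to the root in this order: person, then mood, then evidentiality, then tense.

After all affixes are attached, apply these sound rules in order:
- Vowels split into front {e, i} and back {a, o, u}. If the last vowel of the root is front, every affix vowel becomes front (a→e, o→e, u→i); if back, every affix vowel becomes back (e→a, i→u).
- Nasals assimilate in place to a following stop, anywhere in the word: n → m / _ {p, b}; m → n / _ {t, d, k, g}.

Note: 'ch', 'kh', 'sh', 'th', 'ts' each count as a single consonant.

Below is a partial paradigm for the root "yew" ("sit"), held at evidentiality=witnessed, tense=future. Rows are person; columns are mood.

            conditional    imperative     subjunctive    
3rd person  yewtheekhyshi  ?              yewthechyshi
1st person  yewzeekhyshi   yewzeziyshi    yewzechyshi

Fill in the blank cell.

Attach person 3rd person -tha → yewtha.
Attach mood imperative -zu → yewthazu.
Attach evidentiality witnessed -y → yewthazuy.
Attach tense future -shu → yewthazuyshu.
Apply vowel harmony: yewthazuyshu → yewtheziyshi.
Nasal assimilation: no change.

yewtheziyshi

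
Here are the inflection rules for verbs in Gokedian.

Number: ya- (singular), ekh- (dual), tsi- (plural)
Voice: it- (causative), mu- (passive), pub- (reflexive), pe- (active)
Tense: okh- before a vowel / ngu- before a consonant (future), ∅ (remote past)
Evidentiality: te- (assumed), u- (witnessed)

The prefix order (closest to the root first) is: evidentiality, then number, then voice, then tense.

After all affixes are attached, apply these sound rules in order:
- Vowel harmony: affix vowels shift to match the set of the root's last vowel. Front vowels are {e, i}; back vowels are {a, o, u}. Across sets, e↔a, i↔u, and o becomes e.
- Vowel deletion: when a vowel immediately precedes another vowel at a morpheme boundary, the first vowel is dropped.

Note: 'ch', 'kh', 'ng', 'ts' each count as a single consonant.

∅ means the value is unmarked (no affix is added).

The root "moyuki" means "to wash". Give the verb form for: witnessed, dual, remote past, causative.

itekhimoyuki

Attach evidentiality witnessed u- → umoyuki.
Attach number dual ekh- → ekhumoyuki.
Attach voice causative it- → itekhumoyuki.
tense = remote past: zero marking, form stays itekhumoyuki.
Apply vowel harmony: itekhumoyuki → itekhimoyuki.
Vowel deletion: no change.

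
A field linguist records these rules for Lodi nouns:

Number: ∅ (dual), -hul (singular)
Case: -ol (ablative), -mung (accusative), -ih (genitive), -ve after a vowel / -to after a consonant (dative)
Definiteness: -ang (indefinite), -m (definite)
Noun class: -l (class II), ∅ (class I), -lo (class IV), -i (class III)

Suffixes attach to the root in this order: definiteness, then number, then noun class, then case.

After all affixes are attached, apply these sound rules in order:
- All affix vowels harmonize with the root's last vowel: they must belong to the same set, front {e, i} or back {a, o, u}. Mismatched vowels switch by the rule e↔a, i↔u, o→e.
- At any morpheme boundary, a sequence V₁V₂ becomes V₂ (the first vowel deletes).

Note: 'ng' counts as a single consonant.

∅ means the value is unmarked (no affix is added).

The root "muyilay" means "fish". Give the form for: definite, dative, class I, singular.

Attach definiteness definite -m → muyilaym.
Attach number singular -hul → muyilaymhul.
noun class = class I: zero marking, form stays muyilaymhul.
Attach case dative -to (after consonant 'l') → muyilaymhulto.
Vowel harmony: no change.
Vowel deletion: no change.

muyilaymhulto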